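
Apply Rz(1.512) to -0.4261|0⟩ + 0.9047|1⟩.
(-0.31 + 0.2923i)|0⟩ + (0.6582 + 0.6206i)|1⟩

Rz(1.512) = [[e^(−iθ/2), 0], [0, e^(iθ/2)]] with e^(±iθ/2) = cos(θ/2) ± i·sin(θ/2); θ = 1.512, cos(θ/2) ≈ 0.727586, sin(θ/2) ≈ 0.686017.
With a = amp(|0⟩) = -0.4261 and b = amp(|1⟩) = 0.9047:
new amp(|0⟩) = (0.727586 - 0.686017i)·a = (-0.31 + 0.2923i)
new amp(|1⟩) = (0.727586 + 0.686017i)·b = (0.6582 + 0.6206i)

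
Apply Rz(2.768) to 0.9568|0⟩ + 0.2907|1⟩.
(0.1777 - 0.9402i)|0⟩ + (0.05399 + 0.2856i)|1⟩

Rz(2.768) = [[e^(−iθ/2), 0], [0, e^(iθ/2)]] with e^(±iθ/2) = cos(θ/2) ± i·sin(θ/2); θ = 2.768, cos(θ/2) ≈ 0.185712, sin(θ/2) ≈ 0.982604.
With a = amp(|0⟩) = 0.9568 and b = amp(|1⟩) = 0.2907:
new amp(|0⟩) = (0.185712 - 0.982604i)·a = (0.1777 - 0.9402i)
new amp(|1⟩) = (0.185712 + 0.982604i)·b = (0.05399 + 0.2856i)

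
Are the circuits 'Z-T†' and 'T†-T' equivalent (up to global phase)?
No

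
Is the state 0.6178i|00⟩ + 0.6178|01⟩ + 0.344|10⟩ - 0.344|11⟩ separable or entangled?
Entangled

Writing the state as a|00⟩ + b|01⟩ + c|10⟩ + d|11⟩, it is a product state iff ad − bc = 0.
Here (a, b, c, d) = (0.6178i, 0.6178, 0.344, -0.344): ad − bc = (0.6178i)(-0.344) − (0.6178)(0.344) = (-0.2125 - 0.2125i) ≠ 0, so the state is entangled.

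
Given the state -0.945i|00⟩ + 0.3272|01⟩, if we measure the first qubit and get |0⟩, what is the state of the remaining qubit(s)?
-0.945i|0⟩ + 0.3272|1⟩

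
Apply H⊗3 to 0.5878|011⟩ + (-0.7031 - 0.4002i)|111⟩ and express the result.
(-0.04076 - 0.1415i)|000⟩ + (0.04076 + 0.1415i)|001⟩ + (0.04076 + 0.1415i)|010⟩ + (-0.04076 - 0.1415i)|011⟩ + (0.4564 + 0.1415i)|100⟩ + (-0.4564 - 0.1415i)|101⟩ + (-0.4564 - 0.1415i)|110⟩ + (0.4564 + 0.1415i)|111⟩

H⊗3 gives amp(|y⟩) = (1/2√2) Σ_x (−1)^(x·y) amp(|x⟩), where x·y is the number of positions in which both x and y have a 1.
|000⟩: (0.5878 + (-0.7031 - 0.4002i))/(2√2) = (-0.04076 - 0.1415i)
|001⟩: (-0.5878 - (-0.7031 - 0.4002i))/(2√2) = (0.04076 + 0.1415i)
|010⟩: (-0.5878 - (-0.7031 - 0.4002i))/(2√2) = (0.04076 + 0.1415i)
|011⟩: (0.5878 + (-0.7031 - 0.4002i))/(2√2) = (-0.04076 - 0.1415i)
|100⟩: (0.5878 - (-0.7031 - 0.4002i))/(2√2) = (0.4564 + 0.1415i)
|101⟩: (-0.5878 + (-0.7031 - 0.4002i))/(2√2) = (-0.4564 - 0.1415i)
|110⟩: (-0.5878 + (-0.7031 - 0.4002i))/(2√2) = (-0.4564 - 0.1415i)
|111⟩: (0.5878 - (-0.7031 - 0.4002i))/(2√2) = (0.4564 + 0.1415i)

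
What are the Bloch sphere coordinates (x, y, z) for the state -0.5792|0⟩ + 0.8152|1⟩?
(-0.9443, 0, -0.3291)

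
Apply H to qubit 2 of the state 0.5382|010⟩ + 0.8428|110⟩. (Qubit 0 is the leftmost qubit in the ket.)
0.3806|010⟩ + 0.3806|011⟩ + 0.5959|110⟩ + 0.5959|111⟩

H on qubit 2 mixes each pair of kets that differ only in qubit 2: amplitudes (a, b) of (|…0…⟩, |…1…⟩) become ((a + b)/√2, (a − b)/√2). Kets absent from the input have amplitude 0.
(|010⟩, |011⟩): (a, b) = (0.5382, 0) → (0.3806, 0.3806)
(|110⟩, |111⟩): (a, b) = (0.8428, 0) → (0.5959, 0.5959)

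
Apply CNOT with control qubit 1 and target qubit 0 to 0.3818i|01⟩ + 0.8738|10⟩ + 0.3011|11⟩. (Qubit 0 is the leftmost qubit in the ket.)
0.3011|01⟩ + 0.8738|10⟩ + 0.3818i|11⟩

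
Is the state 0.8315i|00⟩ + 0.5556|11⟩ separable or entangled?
Entangled

Writing the state as a|00⟩ + b|01⟩ + c|10⟩ + d|11⟩, it is a product state iff ad − bc = 0.
Here (a, b, c, d) = (0.8315i, 0, 0, 0.5556): ad − bc = (0.8315i)(0.5556) − (0)(0) = 0.462i ≠ 0, so the state is entangled.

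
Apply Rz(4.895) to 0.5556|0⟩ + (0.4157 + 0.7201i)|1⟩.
(-0.4271 - 0.3554i)|0⟩ + (-0.7802 - 0.2876i)|1⟩

Rz(4.895) = [[e^(−iθ/2), 0], [0, e^(iθ/2)]] with e^(±iθ/2) = cos(θ/2) ± i·sin(θ/2); θ = 4.895, cos(θ/2) ≈ -0.768634, sin(θ/2) ≈ 0.639688.
With a = amp(|0⟩) = 0.5556 and b = amp(|1⟩) = (0.4157 + 0.7201i):
new amp(|0⟩) = (-0.768634 - 0.639688i)·a = (-0.4271 - 0.3554i)
new amp(|1⟩) = (-0.768634 + 0.639688i)·b = (-0.7802 - 0.2876i)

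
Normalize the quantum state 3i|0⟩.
i|0⟩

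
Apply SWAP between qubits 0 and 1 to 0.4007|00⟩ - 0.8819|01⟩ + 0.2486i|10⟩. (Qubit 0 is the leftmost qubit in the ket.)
0.4007|00⟩ + 0.2486i|01⟩ - 0.8819|10⟩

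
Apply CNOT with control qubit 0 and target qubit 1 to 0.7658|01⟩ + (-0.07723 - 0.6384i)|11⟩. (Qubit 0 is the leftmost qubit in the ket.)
0.7658|01⟩ + (-0.07723 - 0.6384i)|10⟩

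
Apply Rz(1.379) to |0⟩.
(0.7716 - 0.6362i)|0⟩

Rz(1.379) = [[e^(−iθ/2), 0], [0, e^(iθ/2)]] with e^(±iθ/2) = cos(θ/2) ± i·sin(θ/2); θ = 1.379, cos(θ/2) ≈ 0.771564, sin(θ/2) ≈ 0.636151.
With a = amp(|0⟩) = 1 and b = amp(|1⟩) = 0:
new amp(|0⟩) = (0.771564 - 0.636151i)·a = (0.7716 - 0.6362i)
new amp(|1⟩) = (0.771564 + 0.636151i)·b = 0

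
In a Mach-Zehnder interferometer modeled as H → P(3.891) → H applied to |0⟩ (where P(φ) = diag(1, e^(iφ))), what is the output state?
(0.134 - 0.3406i)|0⟩ + (0.866 + 0.3406i)|1⟩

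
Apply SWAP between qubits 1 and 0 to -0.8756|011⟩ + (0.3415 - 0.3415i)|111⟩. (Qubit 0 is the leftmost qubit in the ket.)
-0.8756|101⟩ + (0.3415 - 0.3415i)|111⟩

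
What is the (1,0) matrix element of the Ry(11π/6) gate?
0.2588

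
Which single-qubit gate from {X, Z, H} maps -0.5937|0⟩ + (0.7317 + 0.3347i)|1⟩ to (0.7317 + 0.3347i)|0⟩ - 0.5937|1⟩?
X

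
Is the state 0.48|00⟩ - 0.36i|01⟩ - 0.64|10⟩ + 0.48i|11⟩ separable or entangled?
Separable

Writing the state as a|00⟩ + b|01⟩ + c|10⟩ + d|11⟩, it is a product state iff ad − bc = 0.
Here (a, b, c, d) = (0.48, -0.36i, -0.64, 0.48i): ad − bc = (0.48)(0.48i) − (-0.36i)(-0.64) = 0, so the state is separable.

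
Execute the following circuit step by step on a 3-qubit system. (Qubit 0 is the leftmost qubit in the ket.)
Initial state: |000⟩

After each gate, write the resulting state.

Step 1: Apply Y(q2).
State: i|001⟩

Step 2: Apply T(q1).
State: i|001⟩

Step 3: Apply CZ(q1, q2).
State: i|001⟩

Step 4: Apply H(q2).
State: (1/√2)i|000⟩ - (1/√2)i|001⟩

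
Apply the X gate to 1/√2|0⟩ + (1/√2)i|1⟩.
(1/√2)i|0⟩ + 1/√2|1⟩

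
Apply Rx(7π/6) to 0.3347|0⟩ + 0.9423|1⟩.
(-0.08663 - 0.9102i)|0⟩ + (-0.2439 - 0.3233i)|1⟩

Rx(7π/6) = [[cos(θ/2), −i·sin(θ/2)], [−i·sin(θ/2), cos(θ/2)]]; θ = 7π/6, cos(θ/2) ≈ -0.258819, sin(θ/2) ≈ 0.965926.
With a = amp(|0⟩) = 0.3347 and b = amp(|1⟩) = 0.9423:
new amp(|0⟩) = (-0.258819)·a + (-0.965926i)·b = (-0.08663 - 0.9102i)
new amp(|1⟩) = (-0.965926i)·a + (-0.258819)·b = (-0.2439 - 0.3233i)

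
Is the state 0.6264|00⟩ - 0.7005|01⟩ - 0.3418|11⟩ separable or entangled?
Entangled

Writing the state as a|00⟩ + b|01⟩ + c|10⟩ + d|11⟩, it is a product state iff ad − bc = 0.
Here (a, b, c, d) = (0.6264, -0.7005, 0, -0.3418): ad − bc = (0.6264)(-0.3418) − (-0.7005)(0) = -0.2141 ≠ 0, so the state is entangled.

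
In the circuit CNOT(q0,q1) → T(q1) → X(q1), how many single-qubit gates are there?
2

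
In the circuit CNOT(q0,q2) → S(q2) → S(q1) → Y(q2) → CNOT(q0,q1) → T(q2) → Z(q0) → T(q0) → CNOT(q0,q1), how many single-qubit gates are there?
6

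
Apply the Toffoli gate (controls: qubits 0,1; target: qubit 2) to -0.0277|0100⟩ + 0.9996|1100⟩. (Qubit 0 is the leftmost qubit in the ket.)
-0.0277|0100⟩ + 0.9996|1110⟩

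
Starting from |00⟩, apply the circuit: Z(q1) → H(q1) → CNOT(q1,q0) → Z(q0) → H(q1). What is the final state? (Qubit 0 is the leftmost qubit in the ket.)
1/2|00⟩ + 1/2|01⟩ - 1/2|10⟩ + 1/2|11⟩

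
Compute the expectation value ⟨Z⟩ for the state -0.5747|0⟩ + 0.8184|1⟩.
-0.3395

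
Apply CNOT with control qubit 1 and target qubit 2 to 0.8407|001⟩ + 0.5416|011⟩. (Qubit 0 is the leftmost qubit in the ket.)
0.8407|001⟩ + 0.5416|010⟩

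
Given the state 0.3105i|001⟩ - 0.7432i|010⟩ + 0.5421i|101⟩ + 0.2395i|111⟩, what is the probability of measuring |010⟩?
0.5523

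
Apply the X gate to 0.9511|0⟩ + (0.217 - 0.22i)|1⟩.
(0.217 - 0.22i)|0⟩ + 0.9511|1⟩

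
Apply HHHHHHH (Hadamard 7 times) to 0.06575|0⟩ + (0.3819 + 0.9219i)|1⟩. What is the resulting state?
(0.3165 + 0.6519i)|0⟩ + (-0.2236 - 0.6519i)|1⟩

H² = I, so H^7 = H: a single Hadamard. With (a, b) = (0.06575, (0.3819 + 0.9219i)), H gives ((a + b)/√2, (a − b)/√2) = ((0.3165 + 0.6519i), (-0.2236 - 0.6519i)).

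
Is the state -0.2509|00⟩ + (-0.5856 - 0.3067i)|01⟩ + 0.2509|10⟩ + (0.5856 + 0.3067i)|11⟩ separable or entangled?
Separable

Writing the state as a|00⟩ + b|01⟩ + c|10⟩ + d|11⟩, it is a product state iff ad − bc = 0.
Here (a, b, c, d) = (-0.2509, (-0.5856 - 0.3067i), 0.2509, (0.5856 + 0.3067i)): ad − bc = (-0.2509)(0.5856 + 0.3067i) − (-0.5856 - 0.3067i)(0.2509) = 0, so the state is separable.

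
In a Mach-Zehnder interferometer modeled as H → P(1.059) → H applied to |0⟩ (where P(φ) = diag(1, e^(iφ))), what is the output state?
(0.7449 + 0.4359i)|0⟩ + (0.2551 - 0.4359i)|1⟩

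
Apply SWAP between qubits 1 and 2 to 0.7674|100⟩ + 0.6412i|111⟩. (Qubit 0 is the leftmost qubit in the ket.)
0.7674|100⟩ + 0.6412i|111⟩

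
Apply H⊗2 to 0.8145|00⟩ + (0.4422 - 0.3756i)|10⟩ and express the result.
(0.6284 - 0.1878i)|00⟩ + (0.6284 - 0.1878i)|01⟩ + (0.1862 + 0.1878i)|10⟩ + (0.1862 + 0.1878i)|11⟩

H⊗2 gives amp(|y⟩) = (1/2) Σ_x (−1)^(x·y) amp(|x⟩), where x·y is the number of positions in which both x and y have a 1.
|00⟩: (0.8145 + (0.4422 - 0.3756i))/2 = (0.6284 - 0.1878i)
|01⟩: (0.8145 + (0.4422 - 0.3756i))/2 = (0.6284 - 0.1878i)
|10⟩: (0.8145 - (0.4422 - 0.3756i))/2 = (0.1862 + 0.1878i)
|11⟩: (0.8145 - (0.4422 - 0.3756i))/2 = (0.1862 + 0.1878i)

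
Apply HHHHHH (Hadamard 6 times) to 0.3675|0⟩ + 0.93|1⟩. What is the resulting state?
0.3675|0⟩ + 0.93|1⟩

H² = I, so an even number of Hadamards cancels: H^6 = I and the state is unchanged.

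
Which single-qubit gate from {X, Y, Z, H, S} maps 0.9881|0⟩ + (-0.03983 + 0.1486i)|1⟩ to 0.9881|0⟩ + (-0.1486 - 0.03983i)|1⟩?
S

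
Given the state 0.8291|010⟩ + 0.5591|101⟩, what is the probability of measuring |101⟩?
0.3126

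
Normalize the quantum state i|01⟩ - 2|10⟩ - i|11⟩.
(1/√6)i|01⟩ - 0.8165|10⟩ - (1/√6)i|11⟩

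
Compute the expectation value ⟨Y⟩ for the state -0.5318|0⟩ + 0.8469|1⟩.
0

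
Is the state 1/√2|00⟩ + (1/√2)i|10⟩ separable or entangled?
Separable

Writing the state as a|00⟩ + b|01⟩ + c|10⟩ + d|11⟩, it is a product state iff ad − bc = 0.
Here (a, b, c, d) = (1/√2, 0, (1/√2)i, 0): ad − bc = (1/√2)(0) − (0)((1/√2)i) = 0, so the state is separable.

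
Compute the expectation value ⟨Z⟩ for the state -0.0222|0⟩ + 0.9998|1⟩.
-0.9991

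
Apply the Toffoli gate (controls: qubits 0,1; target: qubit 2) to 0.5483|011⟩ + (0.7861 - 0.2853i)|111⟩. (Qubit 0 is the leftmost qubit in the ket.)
0.5483|011⟩ + (0.7861 - 0.2853i)|110⟩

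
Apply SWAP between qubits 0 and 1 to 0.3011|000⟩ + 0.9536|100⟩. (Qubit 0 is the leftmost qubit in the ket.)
0.3011|000⟩ + 0.9536|010⟩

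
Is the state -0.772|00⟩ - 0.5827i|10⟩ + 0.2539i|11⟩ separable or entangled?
Entangled

Writing the state as a|00⟩ + b|01⟩ + c|10⟩ + d|11⟩, it is a product state iff ad − bc = 0.
Here (a, b, c, d) = (-0.772, 0, -0.5827i, 0.2539i): ad − bc = (-0.772)(0.2539i) − (0)(-0.5827i) = -0.196i ≠ 0, so the state is entangled.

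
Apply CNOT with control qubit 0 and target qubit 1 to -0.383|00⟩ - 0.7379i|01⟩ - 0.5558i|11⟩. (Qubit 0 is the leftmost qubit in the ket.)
-0.383|00⟩ - 0.7379i|01⟩ - 0.5558i|10⟩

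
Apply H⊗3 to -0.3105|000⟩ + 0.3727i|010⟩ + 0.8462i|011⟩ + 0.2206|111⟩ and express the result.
(-0.03178 + 0.4309i)|000⟩ + (-0.1878 - 0.1674i)|001⟩ + (-0.1878 - 0.4309i)|010⟩ + (-0.03178 + 0.1674i)|011⟩ + (-0.1878 + 0.4309i)|100⟩ + (-0.03178 - 0.1674i)|101⟩ + (-0.03178 - 0.4309i)|110⟩ + (-0.1878 + 0.1674i)|111⟩

H⊗3 gives amp(|y⟩) = (1/2√2) Σ_x (−1)^(x·y) amp(|x⟩), where x·y is the number of positions in which both x and y have a 1.
|000⟩: (-0.3105 + 0.3727i + 0.8462i + 0.2206)/(2√2) = (-0.03178 + 0.4309i)
|001⟩: (-0.3105 + 0.3727i - 0.8462i - 0.2206)/(2√2) = (-0.1878 - 0.1674i)
|010⟩: (-0.3105 - 0.3727i - 0.8462i - 0.2206)/(2√2) = (-0.1878 - 0.4309i)
|011⟩: (-0.3105 - 0.3727i + 0.8462i + 0.2206)/(2√2) = (-0.03178 + 0.1674i)
|100⟩: (-0.3105 + 0.3727i + 0.8462i - 0.2206)/(2√2) = (-0.1878 + 0.4309i)
|101⟩: (-0.3105 + 0.3727i - 0.8462i + 0.2206)/(2√2) = (-0.03178 - 0.1674i)
|110⟩: (-0.3105 - 0.3727i - 0.8462i + 0.2206)/(2√2) = (-0.03178 - 0.4309i)
|111⟩: (-0.3105 - 0.3727i + 0.8462i - 0.2206)/(2√2) = (-0.1878 + 0.1674i)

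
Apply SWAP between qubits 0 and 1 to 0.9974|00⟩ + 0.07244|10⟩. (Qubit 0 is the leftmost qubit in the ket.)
0.9974|00⟩ + 0.07244|01⟩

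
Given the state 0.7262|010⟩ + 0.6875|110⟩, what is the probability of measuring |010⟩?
0.5274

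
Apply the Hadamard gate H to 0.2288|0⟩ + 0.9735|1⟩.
0.8502|0⟩ - 0.5266|1⟩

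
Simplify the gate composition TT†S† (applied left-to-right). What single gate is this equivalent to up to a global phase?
S†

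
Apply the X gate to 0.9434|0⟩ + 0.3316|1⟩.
0.3316|0⟩ + 0.9434|1⟩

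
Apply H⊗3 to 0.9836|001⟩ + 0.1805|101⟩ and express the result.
0.4116|000⟩ - 0.4116|001⟩ + 0.4116|010⟩ - 0.4116|011⟩ + 0.2839|100⟩ - 0.2839|101⟩ + 0.2839|110⟩ - 0.2839|111⟩

H⊗3 gives amp(|y⟩) = (1/2√2) Σ_x (−1)^(x·y) amp(|x⟩), where x·y is the number of positions in which both x and y have a 1.
|000⟩: (0.9836 + 0.1805)/(2√2) = 0.4116
|001⟩: (-0.9836 - 0.1805)/(2√2) = -0.4116
|010⟩: (0.9836 + 0.1805)/(2√2) = 0.4116
|011⟩: (-0.9836 - 0.1805)/(2√2) = -0.4116
|100⟩: (0.9836 - 0.1805)/(2√2) = 0.2839
|101⟩: (-0.9836 + 0.1805)/(2√2) = -0.2839
|110⟩: (0.9836 - 0.1805)/(2√2) = 0.2839
|111⟩: (-0.9836 + 0.1805)/(2√2) = -0.2839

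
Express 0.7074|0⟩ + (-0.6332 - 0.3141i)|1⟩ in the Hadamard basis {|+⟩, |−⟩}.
(0.05247 - 0.2221i)|+⟩ + (0.9479 + 0.2221i)|−⟩

With |ψ⟩ = α|0⟩ + β|1⟩, the Hadamard-basis coefficients are ⟨+|ψ⟩ = (α + β)/√2 and ⟨−|ψ⟩ = (α − β)/√2.
Here α = 0.7074, β = (-0.6332 - 0.3141i): (α + β)/√2 = (0.05247 - 0.2221i), (α − β)/√2 = (0.9479 + 0.2221i).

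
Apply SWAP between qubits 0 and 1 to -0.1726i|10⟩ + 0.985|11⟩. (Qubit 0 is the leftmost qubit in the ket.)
-0.1726i|01⟩ + 0.985|11⟩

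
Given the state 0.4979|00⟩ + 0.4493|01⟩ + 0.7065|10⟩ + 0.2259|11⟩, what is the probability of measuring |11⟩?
0.05103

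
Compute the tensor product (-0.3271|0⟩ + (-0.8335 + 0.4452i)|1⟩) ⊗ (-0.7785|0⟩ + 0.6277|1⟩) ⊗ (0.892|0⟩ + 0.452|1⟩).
0.2271|000⟩ + 0.1151|001⟩ - 0.1831|010⟩ - 0.0928|011⟩ + (0.5788 - 0.3092i)|100⟩ + (0.2933 - 0.1567i)|101⟩ + (-0.4667 + 0.2493i)|110⟩ + (-0.2365 + 0.1263i)|111⟩

amp(|b₁b₂…⟩) = product of the factor amplitudes for bits b₁, b₂, …; only kets whose every factor amplitude is nonzero survive.
|000⟩: (-0.3271)(-0.7785)(0.892) = 0.2271
|001⟩: (-0.3271)(-0.7785)(0.452) = 0.1151
|010⟩: (-0.3271)(0.6277)(0.892) = -0.1831
|011⟩: (-0.3271)(0.6277)(0.452) = -0.0928
|100⟩: (-0.8335 + 0.4452i)(-0.7785)(0.892) = (0.5788 - 0.3092i)
|101⟩: (-0.8335 + 0.4452i)(-0.7785)(0.452) = (0.2933 - 0.1567i)
|110⟩: (-0.8335 + 0.4452i)(0.6277)(0.892) = (-0.4667 + 0.2493i)
|111⟩: (-0.8335 + 0.4452i)(0.6277)(0.452) = (-0.2365 + 0.1263i)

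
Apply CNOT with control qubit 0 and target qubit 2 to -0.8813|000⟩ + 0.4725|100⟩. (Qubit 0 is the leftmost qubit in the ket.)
-0.8813|000⟩ + 0.4725|101⟩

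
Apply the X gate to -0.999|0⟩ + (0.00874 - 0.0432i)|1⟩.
(0.00874 - 0.0432i)|0⟩ - 0.999|1⟩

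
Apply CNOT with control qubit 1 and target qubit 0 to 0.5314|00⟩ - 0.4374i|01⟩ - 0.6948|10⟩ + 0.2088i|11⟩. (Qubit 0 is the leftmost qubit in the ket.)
0.5314|00⟩ + 0.2088i|01⟩ - 0.6948|10⟩ - 0.4374i|11⟩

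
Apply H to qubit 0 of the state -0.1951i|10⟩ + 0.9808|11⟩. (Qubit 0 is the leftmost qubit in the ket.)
-0.138i|00⟩ + 0.6935|01⟩ + 0.138i|10⟩ - 0.6935|11⟩

H on qubit 0 mixes each pair of kets that differ only in qubit 0: amplitudes (a, b) of (|…0…⟩, |…1…⟩) become ((a + b)/√2, (a − b)/√2). Kets absent from the input have amplitude 0.
(|00⟩, |10⟩): (a, b) = (0, -0.1951i) → (-0.138i, 0.138i)
(|01⟩, |11⟩): (a, b) = (0, 0.9808) → (0.6935, -0.6935)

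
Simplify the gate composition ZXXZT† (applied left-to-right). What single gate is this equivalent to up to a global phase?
T†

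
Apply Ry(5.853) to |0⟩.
-0.977|0⟩ + 0.2134|1⟩

Ry(5.853) = [[cos(θ/2), −sin(θ/2)], [sin(θ/2), cos(θ/2)]]; θ = 5.853, cos(θ/2) ≈ -0.976957, sin(θ/2) ≈ 0.213438.
With a = amp(|0⟩) = 1 and b = amp(|1⟩) = 0:
new amp(|0⟩) = (-0.976957)·a + (-0.213438)·b = -0.977
new amp(|1⟩) = (0.213438)·a + (-0.976957)·b = 0.2134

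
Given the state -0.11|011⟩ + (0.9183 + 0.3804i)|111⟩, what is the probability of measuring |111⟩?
0.988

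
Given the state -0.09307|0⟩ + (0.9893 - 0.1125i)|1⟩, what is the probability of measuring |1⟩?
0.9914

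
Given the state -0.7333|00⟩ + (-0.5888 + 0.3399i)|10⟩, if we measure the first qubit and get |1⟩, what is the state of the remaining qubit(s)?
(-0.8661 + 0.5i)|0⟩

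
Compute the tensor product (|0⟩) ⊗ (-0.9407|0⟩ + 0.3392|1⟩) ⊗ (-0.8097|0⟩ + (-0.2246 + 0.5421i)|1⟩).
0.7617|000⟩ + (0.2113 - 0.51i)|001⟩ - 0.2747|010⟩ + (-0.07618 + 0.1839i)|011⟩

amp(|b₁b₂…⟩) = product of the factor amplitudes for bits b₁, b₂, …; only kets whose every factor amplitude is nonzero survive.
|000⟩: (1)(-0.9407)(-0.8097) = 0.7617
|001⟩: (1)(-0.9407)(-0.2246 + 0.5421i) = (0.2113 - 0.51i)
|010⟩: (1)(0.3392)(-0.8097) = -0.2747
|011⟩: (1)(0.3392)(-0.2246 + 0.5421i) = (-0.07618 + 0.1839i)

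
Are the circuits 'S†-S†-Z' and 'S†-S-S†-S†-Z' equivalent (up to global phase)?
Yes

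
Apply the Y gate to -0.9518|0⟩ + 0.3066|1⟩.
-0.3066i|0⟩ - 0.9518i|1⟩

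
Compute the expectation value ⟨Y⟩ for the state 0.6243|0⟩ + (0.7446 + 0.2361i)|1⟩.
0.2948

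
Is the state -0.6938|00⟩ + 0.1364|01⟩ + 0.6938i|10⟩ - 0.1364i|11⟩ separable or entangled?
Separable

Writing the state as a|00⟩ + b|01⟩ + c|10⟩ + d|11⟩, it is a product state iff ad − bc = 0.
Here (a, b, c, d) = (-0.6938, 0.1364, 0.6938i, -0.1364i): ad − bc = (-0.6938)(-0.1364i) − (0.1364)(0.6938i) = 0, so the state is separable.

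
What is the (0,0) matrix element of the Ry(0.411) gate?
0.979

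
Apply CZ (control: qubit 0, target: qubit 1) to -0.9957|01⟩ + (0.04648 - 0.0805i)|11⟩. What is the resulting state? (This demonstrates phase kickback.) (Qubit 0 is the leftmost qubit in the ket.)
-0.9957|01⟩ + (-0.04648 + 0.0805i)|11⟩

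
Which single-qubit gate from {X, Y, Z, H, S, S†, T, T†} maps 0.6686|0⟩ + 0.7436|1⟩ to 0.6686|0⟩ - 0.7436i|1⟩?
S†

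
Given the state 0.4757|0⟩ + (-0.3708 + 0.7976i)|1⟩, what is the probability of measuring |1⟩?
0.7737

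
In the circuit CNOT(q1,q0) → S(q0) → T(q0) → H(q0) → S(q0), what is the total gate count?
5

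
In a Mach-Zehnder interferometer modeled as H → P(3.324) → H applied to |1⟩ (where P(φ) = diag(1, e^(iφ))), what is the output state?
(0.9917 + 0.0907i)|0⟩ + (0.008295 - 0.0907i)|1⟩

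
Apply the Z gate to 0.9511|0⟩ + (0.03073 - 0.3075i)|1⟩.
0.9511|0⟩ + (-0.03073 + 0.3075i)|1⟩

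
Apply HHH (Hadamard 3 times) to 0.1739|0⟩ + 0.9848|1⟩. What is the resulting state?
0.8193|0⟩ - 0.5734|1⟩

H² = I, so H^3 = H: a single Hadamard. With (a, b) = (0.1739, 0.9848), H gives ((a + b)/√2, (a − b)/√2) = (0.8193, -0.5734).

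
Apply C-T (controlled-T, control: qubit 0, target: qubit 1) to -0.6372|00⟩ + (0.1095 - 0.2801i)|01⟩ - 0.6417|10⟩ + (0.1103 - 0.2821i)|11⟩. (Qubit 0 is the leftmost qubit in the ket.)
-0.6372|00⟩ + (0.1095 - 0.2801i)|01⟩ - 0.6417|10⟩ + (0.2775 - 0.1215i)|11⟩

C-T leaves the control-|0⟩ kets |00⟩, |01⟩ unchanged and applies T to qubit 1 on the control-|1⟩ pair (|10⟩, |11⟩).
T = [[1, 0], [0, (1/√2 + (1/√2)i)]].
With a = amp(|10⟩) = -0.6417 and b = amp(|11⟩) = (0.1103 - 0.2821i):
new amp(|10⟩) = (1)·a = -0.6417
new amp(|11⟩) = (1/√2 + (1/√2)i)·b = (0.2775 - 0.1215i)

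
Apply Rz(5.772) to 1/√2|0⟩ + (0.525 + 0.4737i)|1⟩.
(-0.6841 - 0.1788i)|0⟩ + (-0.6277 - 0.3256i)|1⟩

Rz(5.772) = [[e^(−iθ/2), 0], [0, e^(iθ/2)]] with e^(±iθ/2) = cos(θ/2) ± i·sin(θ/2); θ = 5.772, cos(θ/2) ≈ -0.967514, sin(θ/2) ≈ 0.252819.
With a = amp(|0⟩) = 1/√2 and b = amp(|1⟩) = (0.525 + 0.4737i):
new amp(|0⟩) = (-0.967514 - 0.252819i)·a = (-0.6841 - 0.1788i)
new amp(|1⟩) = (-0.967514 + 0.252819i)·b = (-0.6277 - 0.3256i)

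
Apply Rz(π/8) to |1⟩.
(0.9808 + 0.1951i)|1⟩

Rz(π/8) = [[e^(−iθ/2), 0], [0, e^(iθ/2)]] with e^(±iθ/2) = cos(θ/2) ± i·sin(θ/2); θ = π/8, cos(θ/2) ≈ 0.980785, sin(θ/2) ≈ 0.19509.
With a = amp(|0⟩) = 0 and b = amp(|1⟩) = 1:
new amp(|0⟩) = (0.980785 - 0.19509i)·a = 0
new amp(|1⟩) = (0.980785 + 0.19509i)·b = (0.9808 + 0.1951i)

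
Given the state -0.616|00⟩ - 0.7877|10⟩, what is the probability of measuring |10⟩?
0.6205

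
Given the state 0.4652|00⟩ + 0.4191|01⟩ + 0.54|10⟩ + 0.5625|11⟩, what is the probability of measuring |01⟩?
0.1756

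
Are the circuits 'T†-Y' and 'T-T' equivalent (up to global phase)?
No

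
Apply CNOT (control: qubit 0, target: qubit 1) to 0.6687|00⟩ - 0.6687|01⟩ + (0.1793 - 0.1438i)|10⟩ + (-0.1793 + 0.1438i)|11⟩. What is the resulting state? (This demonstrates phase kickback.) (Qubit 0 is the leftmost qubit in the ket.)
0.6687|00⟩ - 0.6687|01⟩ + (-0.1793 + 0.1438i)|10⟩ + (0.1793 - 0.1438i)|11⟩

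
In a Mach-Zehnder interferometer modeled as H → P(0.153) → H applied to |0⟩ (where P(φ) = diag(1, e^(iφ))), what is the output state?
(0.9942 + 0.0762i)|0⟩ + (0.005841 - 0.0762i)|1⟩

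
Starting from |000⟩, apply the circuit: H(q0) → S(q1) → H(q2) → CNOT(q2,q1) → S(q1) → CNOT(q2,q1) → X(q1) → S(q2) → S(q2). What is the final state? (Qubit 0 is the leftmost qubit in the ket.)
1/2|010⟩ - (1/2)i|011⟩ + 1/2|110⟩ - (1/2)i|111⟩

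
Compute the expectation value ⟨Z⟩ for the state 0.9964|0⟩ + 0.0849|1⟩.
0.9856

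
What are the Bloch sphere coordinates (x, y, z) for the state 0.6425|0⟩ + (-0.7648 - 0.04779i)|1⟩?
(-0.9828, -0.06141, -0.1744)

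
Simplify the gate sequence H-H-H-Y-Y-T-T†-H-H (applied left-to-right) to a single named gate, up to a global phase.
H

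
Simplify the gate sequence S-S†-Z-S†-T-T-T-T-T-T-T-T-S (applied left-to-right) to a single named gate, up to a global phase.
Z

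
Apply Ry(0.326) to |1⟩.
-0.1623|0⟩ + 0.9867|1⟩

Ry(0.326) = [[cos(θ/2), −sin(θ/2)], [sin(θ/2), cos(θ/2)]]; θ = 0.326, cos(θ/2) ≈ 0.986745, sin(θ/2) ≈ 0.162279.
With a = amp(|0⟩) = 0 and b = amp(|1⟩) = 1:
new amp(|0⟩) = (0.986745)·a + (-0.162279)·b = -0.1623
new amp(|1⟩) = (0.162279)·a + (0.986745)·b = 0.9867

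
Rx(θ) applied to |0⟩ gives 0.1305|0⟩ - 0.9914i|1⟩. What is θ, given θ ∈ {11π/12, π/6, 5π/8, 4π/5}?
11π/12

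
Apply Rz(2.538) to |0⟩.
(0.2972 - 0.9548i)|0⟩

Rz(2.538) = [[e^(−iθ/2), 0], [0, e^(iθ/2)]] with e^(±iθ/2) = cos(θ/2) ± i·sin(θ/2); θ = 2.538, cos(θ/2) ≈ 0.297236, sin(θ/2) ≈ 0.954804.
With a = amp(|0⟩) = 1 and b = amp(|1⟩) = 0:
new amp(|0⟩) = (0.297236 - 0.954804i)·a = (0.2972 - 0.9548i)
new amp(|1⟩) = (0.297236 + 0.954804i)·b = 0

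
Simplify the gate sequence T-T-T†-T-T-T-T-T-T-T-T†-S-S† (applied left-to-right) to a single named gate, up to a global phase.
T†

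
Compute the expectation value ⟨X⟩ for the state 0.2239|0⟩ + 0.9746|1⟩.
0.4364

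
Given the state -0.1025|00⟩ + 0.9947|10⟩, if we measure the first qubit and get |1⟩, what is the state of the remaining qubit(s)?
|0⟩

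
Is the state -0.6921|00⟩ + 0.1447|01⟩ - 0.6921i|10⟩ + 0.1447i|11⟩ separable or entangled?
Separable

Writing the state as a|00⟩ + b|01⟩ + c|10⟩ + d|11⟩, it is a product state iff ad − bc = 0.
Here (a, b, c, d) = (-0.6921, 0.1447, -0.6921i, 0.1447i): ad − bc = (-0.6921)(0.1447i) − (0.1447)(-0.6921i) = 0, so the state is separable.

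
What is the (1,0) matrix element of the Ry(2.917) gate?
0.9937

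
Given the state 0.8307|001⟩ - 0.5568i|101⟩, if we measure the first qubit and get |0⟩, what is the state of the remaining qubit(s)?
|01⟩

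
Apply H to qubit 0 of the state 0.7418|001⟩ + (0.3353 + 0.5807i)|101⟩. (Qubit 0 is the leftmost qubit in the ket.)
(0.7616 + 0.4106i)|001⟩ + (0.2874 - 0.4106i)|101⟩

H on qubit 0 mixes each pair of kets that differ only in qubit 0: amplitudes (a, b) of (|…0…⟩, |…1…⟩) become ((a + b)/√2, (a − b)/√2). Kets absent from the input have amplitude 0.
(|001⟩, |101⟩): (a, b) = (0.7418, (0.3353 + 0.5807i)) → ((0.7616 + 0.4106i), (0.2874 - 0.4106i))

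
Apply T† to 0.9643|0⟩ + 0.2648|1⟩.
0.9643|0⟩ + (0.1872 - 0.1872i)|1⟩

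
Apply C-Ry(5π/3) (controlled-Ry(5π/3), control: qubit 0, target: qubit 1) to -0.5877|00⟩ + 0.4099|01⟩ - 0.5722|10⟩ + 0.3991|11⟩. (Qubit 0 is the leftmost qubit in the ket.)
-0.5877|00⟩ + 0.4099|01⟩ + 0.296|10⟩ - 0.6317|11⟩

C-Ry(5π/3) leaves the control-|0⟩ kets |00⟩, |01⟩ unchanged and applies Ry(5π/3) to qubit 1 on the control-|1⟩ pair (|10⟩, |11⟩).
Ry(5π/3) = [[cos(θ/2), −sin(θ/2)], [sin(θ/2), cos(θ/2)]]; θ = 5π/3, cos(θ/2) ≈ -0.866025, sin(θ/2) ≈ 0.5.
With a = amp(|10⟩) = -0.5722 and b = amp(|11⟩) = 0.3991:
new amp(|10⟩) = (-0.866025)·a + (-0.5)·b = 0.296
new amp(|11⟩) = (0.5)·a + (-0.866025)·b = -0.6317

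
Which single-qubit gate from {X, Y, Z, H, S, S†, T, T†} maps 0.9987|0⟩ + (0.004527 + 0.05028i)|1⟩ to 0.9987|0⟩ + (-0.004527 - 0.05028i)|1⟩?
Z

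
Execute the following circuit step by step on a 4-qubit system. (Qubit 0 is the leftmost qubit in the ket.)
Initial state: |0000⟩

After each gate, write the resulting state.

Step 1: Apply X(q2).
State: |0010⟩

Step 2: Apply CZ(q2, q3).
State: |0010⟩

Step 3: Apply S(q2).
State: i|0010⟩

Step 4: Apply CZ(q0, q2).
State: i|0010⟩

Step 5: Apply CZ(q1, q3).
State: i|0010⟩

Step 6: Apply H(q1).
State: (1/√2)i|0010⟩ + (1/√2)i|0110⟩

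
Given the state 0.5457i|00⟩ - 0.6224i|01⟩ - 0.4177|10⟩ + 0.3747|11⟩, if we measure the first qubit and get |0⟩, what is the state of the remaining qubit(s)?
0.6593i|0⟩ - 0.7519i|1⟩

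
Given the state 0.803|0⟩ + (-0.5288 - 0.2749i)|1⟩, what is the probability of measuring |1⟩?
0.3552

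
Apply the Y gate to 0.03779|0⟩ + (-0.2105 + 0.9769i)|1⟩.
(0.9769 + 0.2105i)|0⟩ + 0.03779i|1⟩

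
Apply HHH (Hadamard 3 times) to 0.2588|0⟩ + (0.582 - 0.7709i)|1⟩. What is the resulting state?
(0.5945 - 0.5451i)|0⟩ + (-0.2285 + 0.5451i)|1⟩

H² = I, so H^3 = H: a single Hadamard. With (a, b) = (0.2588, (0.582 - 0.7709i)), H gives ((a + b)/√2, (a − b)/√2) = ((0.5945 - 0.5451i), (-0.2285 + 0.5451i)).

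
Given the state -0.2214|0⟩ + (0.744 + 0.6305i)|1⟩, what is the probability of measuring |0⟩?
0.04902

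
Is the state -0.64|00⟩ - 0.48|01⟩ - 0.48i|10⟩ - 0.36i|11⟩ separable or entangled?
Separable

Writing the state as a|00⟩ + b|01⟩ + c|10⟩ + d|11⟩, it is a product state iff ad − bc = 0.
Here (a, b, c, d) = (-0.64, -0.48, -0.48i, -0.36i): ad − bc = (-0.64)(-0.36i) − (-0.48)(-0.48i) = 0, so the state is separable.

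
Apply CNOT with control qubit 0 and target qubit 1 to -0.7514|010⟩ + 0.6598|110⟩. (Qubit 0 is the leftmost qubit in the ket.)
-0.7514|010⟩ + 0.6598|100⟩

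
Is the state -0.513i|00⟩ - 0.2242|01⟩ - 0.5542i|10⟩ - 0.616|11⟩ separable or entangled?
Entangled

Writing the state as a|00⟩ + b|01⟩ + c|10⟩ + d|11⟩, it is a product state iff ad − bc = 0.
Here (a, b, c, d) = (-0.513i, -0.2242, -0.5542i, -0.616): ad − bc = (-0.513i)(-0.616) − (-0.2242)(-0.5542i) = 0.1918i ≠ 0, so the state is entangled.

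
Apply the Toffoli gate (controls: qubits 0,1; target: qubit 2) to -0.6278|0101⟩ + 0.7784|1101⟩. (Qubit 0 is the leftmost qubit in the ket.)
-0.6278|0101⟩ + 0.7784|1111⟩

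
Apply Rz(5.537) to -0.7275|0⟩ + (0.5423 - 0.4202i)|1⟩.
(0.6775 + 0.2652i)|0⟩ + (-0.3518 + 0.589i)|1⟩

Rz(5.537) = [[e^(−iθ/2), 0], [0, e^(iθ/2)]] with e^(±iθ/2) = cos(θ/2) ± i·sin(θ/2); θ = 5.537, cos(θ/2) ≈ -0.931205, sin(θ/2) ≈ 0.364497.
With a = amp(|0⟩) = -0.7275 and b = amp(|1⟩) = (0.5423 - 0.4202i):
new amp(|0⟩) = (-0.931205 - 0.364497i)·a = (0.6775 + 0.2652i)
new amp(|1⟩) = (-0.931205 + 0.364497i)·b = (-0.3518 + 0.589i)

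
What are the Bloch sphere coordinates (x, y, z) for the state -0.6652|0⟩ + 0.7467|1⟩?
(-0.9934, 0, -0.1151)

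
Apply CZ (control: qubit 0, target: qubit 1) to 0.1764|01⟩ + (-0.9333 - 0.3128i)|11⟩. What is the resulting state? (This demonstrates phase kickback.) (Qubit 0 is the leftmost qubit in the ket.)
0.1764|01⟩ + (0.9333 + 0.3128i)|11⟩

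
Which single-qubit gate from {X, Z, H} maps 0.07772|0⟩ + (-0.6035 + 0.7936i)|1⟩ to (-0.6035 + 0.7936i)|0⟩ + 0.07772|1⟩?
X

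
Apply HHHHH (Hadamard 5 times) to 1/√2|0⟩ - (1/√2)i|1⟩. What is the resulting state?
(1/2 - (1/2)i)|0⟩ + (1/2 + (1/2)i)|1⟩

H² = I, so H^5 = H: a single Hadamard. With (a, b) = (1/√2, -(1/√2)i), H gives ((a + b)/√2, (a − b)/√2) = ((1/2 - (1/2)i), (1/2 + (1/2)i)).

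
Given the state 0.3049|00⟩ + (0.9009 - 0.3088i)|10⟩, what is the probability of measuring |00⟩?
0.09296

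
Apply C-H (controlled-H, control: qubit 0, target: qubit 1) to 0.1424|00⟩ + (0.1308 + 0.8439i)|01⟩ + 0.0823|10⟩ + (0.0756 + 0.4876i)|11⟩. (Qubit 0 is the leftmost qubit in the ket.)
0.1424|00⟩ + (0.1308 + 0.8439i)|01⟩ + (0.1117 + 0.3448i)|10⟩ + (0.004738 - 0.3448i)|11⟩

C-H leaves the control-|0⟩ kets |00⟩, |01⟩ unchanged and applies H to qubit 1 on the control-|1⟩ pair (|10⟩, |11⟩).
H = [[1/√2, 1/√2], [1/√2, -1/√2]].
With a = amp(|10⟩) = 0.0823 and b = amp(|11⟩) = (0.0756 + 0.4876i):
new amp(|10⟩) = (1/√2)·a + (1/√2)·b = (0.1117 + 0.3448i)
new amp(|11⟩) = (1/√2)·a + (-1/√2)·b = (0.004738 - 0.3448i)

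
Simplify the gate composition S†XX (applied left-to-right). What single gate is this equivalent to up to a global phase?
S†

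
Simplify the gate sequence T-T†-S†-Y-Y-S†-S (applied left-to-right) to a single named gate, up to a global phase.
S†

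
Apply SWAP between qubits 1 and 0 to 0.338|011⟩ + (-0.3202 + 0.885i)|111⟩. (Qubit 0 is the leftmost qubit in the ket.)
0.338|101⟩ + (-0.3202 + 0.885i)|111⟩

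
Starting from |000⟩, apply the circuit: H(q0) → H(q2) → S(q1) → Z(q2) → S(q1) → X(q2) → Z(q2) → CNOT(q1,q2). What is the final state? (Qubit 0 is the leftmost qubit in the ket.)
-1/2|000⟩ - 1/2|001⟩ - 1/2|100⟩ - 1/2|101⟩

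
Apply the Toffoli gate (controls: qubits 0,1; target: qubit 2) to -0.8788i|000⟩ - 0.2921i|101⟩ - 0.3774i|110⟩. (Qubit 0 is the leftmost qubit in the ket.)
-0.8788i|000⟩ - 0.2921i|101⟩ - 0.3774i|111⟩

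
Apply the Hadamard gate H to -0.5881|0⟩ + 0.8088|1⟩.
0.1561|0⟩ - 0.9878|1⟩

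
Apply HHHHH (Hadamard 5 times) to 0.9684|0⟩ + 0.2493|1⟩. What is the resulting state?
0.861|0⟩ + 0.5085|1⟩

H² = I, so H^5 = H: a single Hadamard. With (a, b) = (0.9684, 0.2493), H gives ((a + b)/√2, (a − b)/√2) = (0.861, 0.5085).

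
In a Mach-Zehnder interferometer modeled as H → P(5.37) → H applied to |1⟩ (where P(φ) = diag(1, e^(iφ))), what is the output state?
(0.1944 + 0.3957i)|0⟩ + (0.8056 - 0.3957i)|1⟩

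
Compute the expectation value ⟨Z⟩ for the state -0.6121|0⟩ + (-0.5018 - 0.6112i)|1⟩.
-0.2507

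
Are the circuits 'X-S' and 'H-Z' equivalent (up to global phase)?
No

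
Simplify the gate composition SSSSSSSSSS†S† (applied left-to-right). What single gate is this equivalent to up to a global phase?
S†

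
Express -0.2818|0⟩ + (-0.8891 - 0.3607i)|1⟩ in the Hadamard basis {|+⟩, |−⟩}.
(-0.828 - 0.2551i)|+⟩ + (0.4294 + 0.2551i)|−⟩

With |ψ⟩ = α|0⟩ + β|1⟩, the Hadamard-basis coefficients are ⟨+|ψ⟩ = (α + β)/√2 and ⟨−|ψ⟩ = (α − β)/√2.
Here α = -0.2818, β = (-0.8891 - 0.3607i): (α + β)/√2 = (-0.828 - 0.2551i), (α − β)/√2 = (0.4294 + 0.2551i).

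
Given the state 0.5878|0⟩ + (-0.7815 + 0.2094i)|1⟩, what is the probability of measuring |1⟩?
0.6546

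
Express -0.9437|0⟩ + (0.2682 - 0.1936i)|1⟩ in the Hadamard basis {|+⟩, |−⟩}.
(-0.4777 - 0.1369i)|+⟩ + (-0.8569 + 0.1369i)|−⟩

With |ψ⟩ = α|0⟩ + β|1⟩, the Hadamard-basis coefficients are ⟨+|ψ⟩ = (α + β)/√2 and ⟨−|ψ⟩ = (α − β)/√2.
Here α = -0.9437, β = (0.2682 - 0.1936i): (α + β)/√2 = (-0.4777 - 0.1369i), (α − β)/√2 = (-0.8569 + 0.1369i).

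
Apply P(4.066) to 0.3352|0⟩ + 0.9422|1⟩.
0.3352|0⟩ + (-0.5675 - 0.7521i)|1⟩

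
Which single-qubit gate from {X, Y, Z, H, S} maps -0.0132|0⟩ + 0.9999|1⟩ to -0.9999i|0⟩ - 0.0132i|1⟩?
Y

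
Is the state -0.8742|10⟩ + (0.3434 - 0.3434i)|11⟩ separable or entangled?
Separable

Writing the state as a|00⟩ + b|01⟩ + c|10⟩ + d|11⟩, it is a product state iff ad − bc = 0.
Here (a, b, c, d) = (0, 0, -0.8742, (0.3434 - 0.3434i)): ad − bc = (0)(0.3434 - 0.3434i) − (0)(-0.8742) = 0, so the state is separable.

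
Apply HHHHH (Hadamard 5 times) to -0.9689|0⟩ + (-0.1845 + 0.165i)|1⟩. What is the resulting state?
(-0.8156 + 0.1167i)|0⟩ + (-0.5547 - 0.1167i)|1⟩

H² = I, so H^5 = H: a single Hadamard. With (a, b) = (-0.9689, (-0.1845 + 0.165i)), H gives ((a + b)/√2, (a − b)/√2) = ((-0.8156 + 0.1167i), (-0.5547 - 0.1167i)).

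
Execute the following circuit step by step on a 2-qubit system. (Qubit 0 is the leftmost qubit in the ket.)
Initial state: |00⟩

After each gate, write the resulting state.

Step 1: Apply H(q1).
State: 1/√2|00⟩ + 1/√2|01⟩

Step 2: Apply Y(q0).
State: (1/√2)i|10⟩ + (1/√2)i|11⟩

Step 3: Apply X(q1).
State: (1/√2)i|10⟩ + (1/√2)i|11⟩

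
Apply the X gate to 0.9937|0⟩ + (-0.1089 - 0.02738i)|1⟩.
(-0.1089 - 0.02738i)|0⟩ + 0.9937|1⟩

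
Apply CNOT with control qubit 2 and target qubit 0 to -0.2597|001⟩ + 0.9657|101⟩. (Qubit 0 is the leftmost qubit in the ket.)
0.9657|001⟩ - 0.2597|101⟩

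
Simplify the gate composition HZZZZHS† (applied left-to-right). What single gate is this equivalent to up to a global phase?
S†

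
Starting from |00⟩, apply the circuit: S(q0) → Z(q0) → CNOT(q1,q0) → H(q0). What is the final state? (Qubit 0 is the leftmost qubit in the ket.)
1/√2|00⟩ + 1/√2|10⟩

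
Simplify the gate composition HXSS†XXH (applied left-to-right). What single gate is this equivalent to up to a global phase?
Z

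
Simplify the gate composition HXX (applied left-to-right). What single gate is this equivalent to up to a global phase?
H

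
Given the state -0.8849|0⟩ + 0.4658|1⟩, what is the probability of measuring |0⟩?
0.783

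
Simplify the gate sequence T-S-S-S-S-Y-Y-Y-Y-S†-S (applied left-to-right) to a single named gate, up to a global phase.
T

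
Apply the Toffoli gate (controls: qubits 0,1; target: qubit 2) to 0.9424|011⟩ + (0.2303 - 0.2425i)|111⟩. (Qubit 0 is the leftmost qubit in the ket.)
0.9424|011⟩ + (0.2303 - 0.2425i)|110⟩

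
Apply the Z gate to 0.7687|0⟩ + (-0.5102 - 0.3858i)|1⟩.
0.7687|0⟩ + (0.5102 + 0.3858i)|1⟩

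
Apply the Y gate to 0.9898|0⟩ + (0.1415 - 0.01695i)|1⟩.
(-0.01695 - 0.1415i)|0⟩ + 0.9898i|1⟩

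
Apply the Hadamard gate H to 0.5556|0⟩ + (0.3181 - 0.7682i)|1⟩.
(0.6178 - 0.5432i)|0⟩ + (0.1679 + 0.5432i)|1⟩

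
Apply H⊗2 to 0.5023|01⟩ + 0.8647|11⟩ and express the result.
0.6835|00⟩ - 0.6835|01⟩ - 0.1812|10⟩ + 0.1812|11⟩

H⊗2 gives amp(|y⟩) = (1/2) Σ_x (−1)^(x·y) amp(|x⟩), where x·y is the number of positions in which both x and y have a 1.
|00⟩: (0.5023 + 0.8647)/2 = 0.6835
|01⟩: (-0.5023 - 0.8647)/2 = -0.6835
|10⟩: (0.5023 - 0.8647)/2 = -0.1812
|11⟩: (-0.5023 + 0.8647)/2 = 0.1812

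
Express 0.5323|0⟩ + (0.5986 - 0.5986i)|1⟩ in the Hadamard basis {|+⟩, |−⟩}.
(0.7997 - 0.4233i)|+⟩ + (-0.04688 + 0.4233i)|−⟩

With |ψ⟩ = α|0⟩ + β|1⟩, the Hadamard-basis coefficients are ⟨+|ψ⟩ = (α + β)/√2 and ⟨−|ψ⟩ = (α − β)/√2.
Here α = 0.5323, β = (0.5986 - 0.5986i): (α + β)/√2 = (0.7997 - 0.4233i), (α − β)/√2 = (-0.04688 + 0.4233i).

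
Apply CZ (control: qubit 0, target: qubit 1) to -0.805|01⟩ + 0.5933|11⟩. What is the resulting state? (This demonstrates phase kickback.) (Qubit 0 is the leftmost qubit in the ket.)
-0.805|01⟩ - 0.5933|11⟩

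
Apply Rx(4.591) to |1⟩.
-0.7487i|0⟩ - 0.6629|1⟩

Rx(4.591) = [[cos(θ/2), −i·sin(θ/2)], [−i·sin(θ/2), cos(θ/2)]]; θ = 4.591, cos(θ/2) ≈ -0.662914, sin(θ/2) ≈ 0.748696.
With a = amp(|0⟩) = 0 and b = amp(|1⟩) = 1:
new amp(|0⟩) = (-0.662914)·a + (-0.748696i)·b = -0.7487i
new amp(|1⟩) = (-0.748696i)·a + (-0.662914)·b = -0.6629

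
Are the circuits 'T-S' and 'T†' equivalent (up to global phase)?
No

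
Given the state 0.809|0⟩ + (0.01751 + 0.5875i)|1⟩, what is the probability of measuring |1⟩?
0.3455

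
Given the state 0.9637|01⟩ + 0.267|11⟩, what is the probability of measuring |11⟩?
0.07129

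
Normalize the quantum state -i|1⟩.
-i|1⟩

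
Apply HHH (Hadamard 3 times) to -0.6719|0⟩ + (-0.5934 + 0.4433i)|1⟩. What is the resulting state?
(-0.8947 + 0.3135i)|0⟩ + (-0.05551 - 0.3135i)|1⟩

H² = I, so H^3 = H: a single Hadamard. With (a, b) = (-0.6719, (-0.5934 + 0.4433i)), H gives ((a + b)/√2, (a − b)/√2) = ((-0.8947 + 0.3135i), (-0.05551 - 0.3135i)).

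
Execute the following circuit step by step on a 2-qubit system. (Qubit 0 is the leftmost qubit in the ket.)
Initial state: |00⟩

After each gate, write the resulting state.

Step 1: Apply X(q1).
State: |01⟩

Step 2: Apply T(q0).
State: |01⟩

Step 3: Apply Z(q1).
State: -|01⟩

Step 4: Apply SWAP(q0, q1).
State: -|10⟩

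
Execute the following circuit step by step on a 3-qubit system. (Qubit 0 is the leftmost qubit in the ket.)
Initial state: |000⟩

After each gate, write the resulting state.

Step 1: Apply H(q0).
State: 1/√2|000⟩ + 1/√2|100⟩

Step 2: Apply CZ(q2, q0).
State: 1/√2|000⟩ + 1/√2|100⟩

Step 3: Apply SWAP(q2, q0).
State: 1/√2|000⟩ + 1/√2|001⟩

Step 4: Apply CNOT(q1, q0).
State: 1/√2|000⟩ + 1/√2|001⟩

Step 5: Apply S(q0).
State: 1/√2|000⟩ + 1/√2|001⟩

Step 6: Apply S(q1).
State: 1/√2|000⟩ + 1/√2|001⟩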